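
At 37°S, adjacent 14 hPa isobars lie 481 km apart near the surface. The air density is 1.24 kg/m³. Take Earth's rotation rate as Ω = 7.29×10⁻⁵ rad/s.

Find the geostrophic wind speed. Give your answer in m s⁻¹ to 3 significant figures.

Coriolis parameter at 37°S:
f = 2Ω sin φ = 2 × 7.29×10⁻⁵ × sin 37° = 8.77×10⁻⁵ s⁻¹
Pressure gradient: |∂P/∂n| = 1400 Pa / 481000 m = 2.91×10⁻³ Pa/m
Geostrophic balance (pressure-gradient force = Coriolis force):
V_g = (1/(fρ)) |∂P/∂n| = 2.91×10⁻³ / (8.77×10⁻⁵ × 1.24) = 26.8 m/s

26.8 m s⁻¹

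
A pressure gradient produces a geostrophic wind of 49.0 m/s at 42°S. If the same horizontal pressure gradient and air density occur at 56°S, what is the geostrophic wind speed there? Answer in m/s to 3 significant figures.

39.5 m/s

With the same pressure gradient and density, V_g ∝ 1/f ∝ 1/sin φ.
V₂ = V₁ · sin φ₁ / sin φ₂ = 49.0 × sin 42° / sin 56°
V₂ = 49.0 × 0.6691/0.8290 = 39.5 m/s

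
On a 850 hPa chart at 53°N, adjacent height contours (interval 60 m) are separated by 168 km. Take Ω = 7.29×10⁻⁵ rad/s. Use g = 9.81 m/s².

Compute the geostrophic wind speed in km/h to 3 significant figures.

108 km/h

Coriolis parameter at 53°N:
f = 2Ω sin φ = 2 × 7.29×10⁻⁵ × sin 53° = 1.16×10⁻⁴ s⁻¹
Height gradient: |∂Z/∂n| = 60 m / 168000 m = 3.57×10⁻⁴
On a pressure surface, geostrophic balance gives V_g = (g/f)|∂Z/∂n|:
V_g = 9.81 × 3.57×10⁻⁴ / 1.16×10⁻⁴ = 30.1 m/s
Converting: 30.1 m/s × 3.6 = 108 km/h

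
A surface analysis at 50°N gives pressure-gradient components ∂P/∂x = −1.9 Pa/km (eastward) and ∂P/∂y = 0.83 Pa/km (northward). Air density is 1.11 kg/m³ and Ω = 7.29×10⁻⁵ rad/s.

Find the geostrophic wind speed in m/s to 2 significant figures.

17 m/s

Coriolis parameter at 50°N:
f = 2Ω sin φ = 2 × 7.29×10⁻⁵ × sin 50° = 1.12×10⁻⁴ s⁻¹
Component geostrophic relations (x east, y north):
u_g = −(1/(fρ)) ∂P/∂y,  v_g = (1/(fρ)) ∂P/∂x
u_g = −(0.83×10⁻³)/(1.12×10⁻⁴ × 1.11) = −6.69 m/s;  v_g = (−1.9×10⁻³)/(1.12×10⁻⁴ × 1.11) = −15.3 m/s
|V_g| = √(u_g² + v_g²) = 16.7 m/s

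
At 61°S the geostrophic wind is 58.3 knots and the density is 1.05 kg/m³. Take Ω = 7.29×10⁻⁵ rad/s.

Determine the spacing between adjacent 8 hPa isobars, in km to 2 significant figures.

200 km

Coriolis parameter at 61°S:
f = 2Ω sin φ = 2 × 7.29×10⁻⁵ × sin 61° = 1.28×10⁻⁴ s⁻¹
Wind speed in SI: 58.3 knots = 30.0 m/s
Geostrophic balance rearranged: |∂P/∂n| = f ρ V_g
|∂P/∂n| = 1.28×10⁻⁴ × 1.05 × 30.0 = 4.02×10⁻³ Pa/m
Isobar spacing: Δn = ΔP/|∂P/∂n| = 800 Pa / 4.02×10⁻³ Pa/m = 199213 m ≈ 200 km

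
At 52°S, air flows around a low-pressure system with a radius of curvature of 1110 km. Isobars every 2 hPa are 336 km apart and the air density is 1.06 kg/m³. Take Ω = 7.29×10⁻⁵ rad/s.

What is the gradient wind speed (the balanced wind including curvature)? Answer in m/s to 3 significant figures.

Coriolis parameter at 52°S:
f = 2Ω sin φ = 2 × 7.29×10⁻⁵ × sin 52° = 1.15×10⁻⁴ s⁻¹
Pressure gradient: |∂P/∂n| = 200 Pa / 336000 m = 5.95×10⁻⁴ Pa/m
Geostrophic speed: V_g = |∂P/∂n|/(fρ) = 5.95×10⁻⁴/(1.15×10⁻⁴ × 1.06) = 4.89 m/s
Around a low, centrifugal force acts outward with Coriolis, so pressure-gradient force balances both:
(1/ρ)|∂P/∂n| = fV + V²/R  →  V² + fR·V − fR·V_g = 0
With fR = 1.15×10⁻⁴ × 1110×10³ m = 128 m/s:
V = [−fR + √((fR)² + 4 fR V_g)]/2 = [−128 + √(128² + 4×128×4.89)]/2 = 4.71 m/s
Subgeostrophic (V < V_g = 4.89 m/s), as expected around a low.

4.71 m/s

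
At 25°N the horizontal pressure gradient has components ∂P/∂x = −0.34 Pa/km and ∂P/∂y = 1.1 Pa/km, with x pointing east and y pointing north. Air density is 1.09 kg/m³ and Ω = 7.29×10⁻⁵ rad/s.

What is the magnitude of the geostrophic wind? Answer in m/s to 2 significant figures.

Coriolis parameter at 25°N:
f = 2Ω sin φ = 2 × 7.29×10⁻⁵ × sin 25° = 6.16×10⁻⁵ s⁻¹
Component geostrophic relations (x east, y north):
u_g = −(1/(fρ)) ∂P/∂y,  v_g = (1/(fρ)) ∂P/∂x
u_g = −(1.1×10⁻³)/(6.16×10⁻⁵ × 1.09) = −16.4 m/s;  v_g = (−0.34×10⁻³)/(6.16×10⁻⁵ × 1.09) = −5.06 m/s
|V_g| = √(u_g² + v_g²) = 17.1 m/s

17 m/s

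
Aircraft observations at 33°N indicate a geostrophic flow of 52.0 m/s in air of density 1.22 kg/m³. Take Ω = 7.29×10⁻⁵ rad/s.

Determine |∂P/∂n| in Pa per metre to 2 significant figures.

Coriolis parameter at 33°N:
f = 2Ω sin φ = 2 × 7.29×10⁻⁵ × sin 33° = 7.94×10⁻⁵ s⁻¹
Geostrophic balance rearranged: |∂P/∂n| = f ρ V_g
|∂P/∂n| = 7.94×10⁻⁵ × 1.22 × 52.0 = 5.04×10⁻³ Pa/m

5.0×10⁻³ Pa/m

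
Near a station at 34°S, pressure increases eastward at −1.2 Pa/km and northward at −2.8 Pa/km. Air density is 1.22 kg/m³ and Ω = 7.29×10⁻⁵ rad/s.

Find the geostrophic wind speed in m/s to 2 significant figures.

31 m/s

Coriolis parameter at 34°S:
f = 2Ω sin φ = 2 × 7.29×10⁻⁵ × sin 34° = 8.15×10⁻⁵ s⁻¹
In the Southern Hemisphere f is negative: f = −8.15×10⁻⁵ s⁻¹.
Component geostrophic relations (x east, y north):
u_g = −(1/(fρ)) ∂P/∂y,  v_g = (1/(fρ)) ∂P/∂x
u_g = −(−2.8×10⁻³)/(−8.15×10⁻⁵ × 1.22) = −28.2 m/s;  v_g = (−1.2×10⁻³)/(−8.15×10⁻⁵ × 1.22) = 12.1 m/s
|V_g| = √(u_g² + v_g²) = 30.6 m/s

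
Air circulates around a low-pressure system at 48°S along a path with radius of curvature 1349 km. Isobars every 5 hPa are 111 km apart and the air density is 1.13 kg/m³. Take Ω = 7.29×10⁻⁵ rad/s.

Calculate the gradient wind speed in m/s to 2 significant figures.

30 m/s

Coriolis parameter at 48°S:
f = 2Ω sin φ = 2 × 7.29×10⁻⁵ × sin 48° = 1.08×10⁻⁴ s⁻¹
Pressure gradient: |∂P/∂n| = 500 Pa / 111000 m = 4.50×10⁻³ Pa/m
Geostrophic speed: V_g = |∂P/∂n|/(fρ) = 4.50×10⁻³/(1.08×10⁻⁴ × 1.13) = 36.8 m/s
Around a low, centrifugal force acts outward with Coriolis, so pressure-gradient force balances both:
(1/ρ)|∂P/∂n| = fV + V²/R  →  V² + fR·V − fR·V_g = 0
With fR = 1.08×10⁻⁴ × 1349×10³ m = 146 m/s:
V = [−fR + √((fR)² + 4 fR V_g)]/2 = [−146 + √(146² + 4×146×36.8)]/2 = 30.4 m/s
Subgeostrophic (V < V_g = 36.8 m/s), as expected around a low.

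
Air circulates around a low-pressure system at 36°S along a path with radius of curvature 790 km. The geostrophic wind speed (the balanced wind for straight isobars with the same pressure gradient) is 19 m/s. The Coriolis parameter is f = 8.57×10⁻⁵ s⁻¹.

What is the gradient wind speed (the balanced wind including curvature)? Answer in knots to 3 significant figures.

30.1 knots

Around a low, centrifugal force acts outward with Coriolis, so pressure-gradient force balances both:
(1/ρ)|∂P/∂n| = fV + V²/R  →  V² + fR·V − fR·V_g = 0
With fR = 8.57×10⁻⁵ × 790×10³ m = 67.7 m/s:
V = [−fR + √((fR)² + 4 fR V_g)]/2 = [−67.7 + √(67.7² + 4×67.7×19)]/2 = 15.5 m/s
Subgeostrophic (V < V_g = 19 m/s), as expected around a low.
Converting: 15.5 m/s × 1.944 = 30.1 knots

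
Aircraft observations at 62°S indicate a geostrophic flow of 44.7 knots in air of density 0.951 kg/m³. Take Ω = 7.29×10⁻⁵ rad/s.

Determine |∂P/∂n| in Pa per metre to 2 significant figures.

2.8×10⁻³ Pa/m

Coriolis parameter at 62°S:
f = 2Ω sin φ = 2 × 7.29×10⁻⁵ × sin 62° = 1.29×10⁻⁴ s⁻¹
Wind speed in SI: 44.7 knots = 23.0 m/s
Geostrophic balance rearranged: |∂P/∂n| = f ρ V_g
|∂P/∂n| = 1.29×10⁻⁴ × 0.951 × 23.0 = 2.82×10⁻³ Pa/m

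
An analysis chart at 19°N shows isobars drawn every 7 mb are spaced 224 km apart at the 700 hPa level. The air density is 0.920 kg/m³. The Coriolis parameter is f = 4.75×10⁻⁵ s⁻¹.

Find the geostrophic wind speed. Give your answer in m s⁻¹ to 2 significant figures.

Pressure gradient: |∂P/∂n| = 700 Pa / 224000 m = 3.12×10⁻³ Pa/m
Geostrophic balance (pressure-gradient force = Coriolis force):
V_g = (1/(fρ)) |∂P/∂n| = 3.12×10⁻³ / (4.75×10⁻⁵ × 0.920) = 71.5 m/s

72 m s⁻¹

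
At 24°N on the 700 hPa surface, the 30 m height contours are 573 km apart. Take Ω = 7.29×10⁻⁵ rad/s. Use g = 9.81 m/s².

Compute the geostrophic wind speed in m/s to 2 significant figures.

Coriolis parameter at 24°N:
f = 2Ω sin φ = 2 × 7.29×10⁻⁵ × sin 24° = 5.93×10⁻⁵ s⁻¹
Height gradient: |∂Z/∂n| = 30 m / 573000 m = 5.24×10⁻⁵
On a pressure surface, geostrophic balance gives V_g = (g/f)|∂Z/∂n|:
V_g = 9.81 × 5.24×10⁻⁵ / 5.93×10⁻⁵ = 8.66 m/s

8.7 m/s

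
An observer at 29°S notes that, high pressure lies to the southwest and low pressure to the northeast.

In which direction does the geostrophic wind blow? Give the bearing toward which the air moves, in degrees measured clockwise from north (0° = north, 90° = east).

315°

The pressure-gradient force points toward the northeast (bearing 045°).
Geostrophic balance: in the Southern Hemisphere the Coriolis force deflects motion to the left, so the geostrophic wind blows 90° to the left of the pressure-gradient force (low pressure on the right).
Rotating 045° by 90° counterclockwise gives 315° — the wind blows toward the northwest.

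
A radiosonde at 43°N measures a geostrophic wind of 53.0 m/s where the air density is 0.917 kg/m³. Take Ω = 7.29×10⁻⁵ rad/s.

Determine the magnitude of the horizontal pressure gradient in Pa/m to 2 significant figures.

4.8×10⁻³ Pa/m

Coriolis parameter at 43°N:
f = 2Ω sin φ = 2 × 7.29×10⁻⁵ × sin 43° = 9.94×10⁻⁵ s⁻¹
Geostrophic balance rearranged: |∂P/∂n| = f ρ V_g
|∂P/∂n| = 9.94×10⁻⁵ × 0.917 × 53.0 = 4.83×10⁻³ Pa/m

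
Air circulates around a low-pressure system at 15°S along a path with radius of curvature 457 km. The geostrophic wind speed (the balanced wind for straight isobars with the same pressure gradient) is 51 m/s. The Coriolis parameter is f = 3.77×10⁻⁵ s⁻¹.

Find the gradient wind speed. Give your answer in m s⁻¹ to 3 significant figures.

22.3 m s⁻¹

Around a low, centrifugal force acts outward with Coriolis, so pressure-gradient force balances both:
(1/ρ)|∂P/∂n| = fV + V²/R  →  V² + fR·V − fR·V_g = 0
With fR = 3.77×10⁻⁵ × 457×10³ m = 17.2 m/s:
V = [−fR + √((fR)² + 4 fR V_g)]/2 = [−17.2 + √(17.2² + 4×17.2×51)]/2 = 22.3 m/s
Subgeostrophic (V < V_g = 51 m/s), as expected around a low.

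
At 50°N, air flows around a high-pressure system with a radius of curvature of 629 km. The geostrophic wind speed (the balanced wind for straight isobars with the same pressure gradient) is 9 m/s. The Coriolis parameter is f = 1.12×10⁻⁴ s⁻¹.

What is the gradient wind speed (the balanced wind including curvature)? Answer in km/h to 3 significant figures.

38.1 km/h

Around a high, pressure-gradient force acts outward with centrifugal, so Coriolis balances both:
fV = (1/ρ)|∂P/∂n| + V²/R  →  V² − fR·V + fR·V_g = 0
With fR = 1.12×10⁻⁴ × 629×10³ m = 70.4 m/s:
V = [fR − √((fR)² − 4 fR V_g)]/2 = [70.4 − √(70.4² − 4×70.4×9)]/2 = 10.6 m/s
Supergeostrophic (V > V_g = 9 m/s), as expected around a high.
Converting: 10.6 m/s × 3.6 = 38.1 km/h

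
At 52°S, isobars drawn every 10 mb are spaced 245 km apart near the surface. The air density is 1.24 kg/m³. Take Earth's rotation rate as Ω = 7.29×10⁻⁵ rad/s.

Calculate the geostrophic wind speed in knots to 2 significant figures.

Coriolis parameter at 52°S:
f = 2Ω sin φ = 2 × 7.29×10⁻⁵ × sin 52° = 1.15×10⁻⁴ s⁻¹
Pressure gradient: |∂P/∂n| = 1000 Pa / 245000 m = 4.08×10⁻³ Pa/m
Geostrophic balance (pressure-gradient force = Coriolis force):
V_g = (1/(fρ)) |∂P/∂n| = 4.08×10⁻³ / (1.15×10⁻⁴ × 1.24) = 28.6 m/s
Converting: 28.6 m/s × 1.944 = 56 knots

56 knots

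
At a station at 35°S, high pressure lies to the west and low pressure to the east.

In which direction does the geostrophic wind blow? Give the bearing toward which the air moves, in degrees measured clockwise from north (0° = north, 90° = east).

The pressure-gradient force points toward the east (bearing 090°).
Geostrophic balance: in the Southern Hemisphere the Coriolis force deflects motion to the left, so the geostrophic wind blows 90° to the left of the pressure-gradient force (low pressure on the right).
Rotating 090° by 90° counterclockwise gives 000° — the wind blows toward the north.

000°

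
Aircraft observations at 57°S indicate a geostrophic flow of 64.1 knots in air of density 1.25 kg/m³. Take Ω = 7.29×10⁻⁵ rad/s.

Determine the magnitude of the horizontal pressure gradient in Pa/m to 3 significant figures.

Coriolis parameter at 57°S:
f = 2Ω sin φ = 2 × 7.29×10⁻⁵ × sin 57° = 1.22×10⁻⁴ s⁻¹
Wind speed in SI: 64.1 knots = 33.0 m/s
Geostrophic balance rearranged: |∂P/∂n| = f ρ V_g
|∂P/∂n| = 1.22×10⁻⁴ × 1.25 × 33.0 = 5.04×10⁻³ Pa/m

5.04×10⁻³ Pa/m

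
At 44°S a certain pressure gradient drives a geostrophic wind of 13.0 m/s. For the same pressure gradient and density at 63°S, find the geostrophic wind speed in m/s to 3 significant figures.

With the same pressure gradient and density, V_g ∝ 1/f ∝ 1/sin φ.
V₂ = V₁ · sin φ₁ / sin φ₂ = 13.0 × sin 44° / sin 63°
V₂ = 13.0 × 0.6947/0.8910 = 10.1 m/s

10.1 m/s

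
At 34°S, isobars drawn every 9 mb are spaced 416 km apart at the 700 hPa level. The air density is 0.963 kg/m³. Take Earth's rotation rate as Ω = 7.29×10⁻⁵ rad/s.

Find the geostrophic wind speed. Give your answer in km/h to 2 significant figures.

Coriolis parameter at 34°S:
f = 2Ω sin φ = 2 × 7.29×10⁻⁵ × sin 34° = 8.15×10⁻⁵ s⁻¹
Pressure gradient: |∂P/∂n| = 900 Pa / 416000 m = 2.16×10⁻³ Pa/m
Geostrophic balance (pressure-gradient force = Coriolis force):
V_g = (1/(fρ)) |∂P/∂n| = 2.16×10⁻³ / (8.15×10⁻⁵ × 0.963) = 27.6 m/s
Converting: 27.6 m/s × 3.6 = 99 km/h

99 km/h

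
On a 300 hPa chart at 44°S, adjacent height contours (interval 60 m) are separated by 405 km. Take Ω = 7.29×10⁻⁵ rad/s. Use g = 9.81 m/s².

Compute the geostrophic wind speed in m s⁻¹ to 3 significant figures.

Coriolis parameter at 44°S:
f = 2Ω sin φ = 2 × 7.29×10⁻⁵ × sin 44° = 1.01×10⁻⁴ s⁻¹
Height gradient: |∂Z/∂n| = 60 m / 405000 m = 1.48×10⁻⁴
On a pressure surface, geostrophic balance gives V_g = (g/f)|∂Z/∂n|:
V_g = 9.81 × 1.48×10⁻⁴ / 1.01×10⁻⁴ = 14.3 m/s

14.3 m s⁻¹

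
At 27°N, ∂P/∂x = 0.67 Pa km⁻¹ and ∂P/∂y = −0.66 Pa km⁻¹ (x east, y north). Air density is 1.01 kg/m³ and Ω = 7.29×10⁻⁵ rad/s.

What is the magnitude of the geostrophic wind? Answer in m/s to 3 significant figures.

Coriolis parameter at 27°N:
f = 2Ω sin φ = 2 × 7.29×10⁻⁵ × sin 27° = 6.62×10⁻⁵ s⁻¹
Component geostrophic relations (x east, y north):
u_g = −(1/(fρ)) ∂P/∂y,  v_g = (1/(fρ)) ∂P/∂x
u_g = −(−0.66×10⁻³)/(6.62×10⁻⁵ × 1.01) = 9.87 m/s;  v_g = (0.67×10⁻³)/(6.62×10⁻⁵ × 1.01) = 10.0 m/s
|V_g| = √(u_g² + v_g²) = 14.1 m/s

14.1 m/s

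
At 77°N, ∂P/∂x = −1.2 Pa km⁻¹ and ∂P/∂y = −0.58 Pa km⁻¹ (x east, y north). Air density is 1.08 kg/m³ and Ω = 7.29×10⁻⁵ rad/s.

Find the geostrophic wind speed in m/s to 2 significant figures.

Coriolis parameter at 77°N:
f = 2Ω sin φ = 2 × 7.29×10⁻⁵ × sin 77° = 1.42×10⁻⁴ s⁻¹
Component geostrophic relations (x east, y north):
u_g = −(1/(fρ)) ∂P/∂y,  v_g = (1/(fρ)) ∂P/∂x
u_g = −(−0.58×10⁻³)/(1.42×10⁻⁴ × 1.08) = 3.78 m/s;  v_g = (−1.2×10⁻³)/(1.42×10⁻⁴ × 1.08) = −7.82 m/s
|V_g| = √(u_g² + v_g²) = 8.69 m/s

8.7 m/s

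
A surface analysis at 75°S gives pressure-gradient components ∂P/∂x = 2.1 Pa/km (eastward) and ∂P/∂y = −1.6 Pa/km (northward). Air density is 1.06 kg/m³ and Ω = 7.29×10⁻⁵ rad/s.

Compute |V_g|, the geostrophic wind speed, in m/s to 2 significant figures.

Coriolis parameter at 75°S:
f = 2Ω sin φ = 2 × 7.29×10⁻⁵ × sin 75° = 1.41×10⁻⁴ s⁻¹
In the Southern Hemisphere f is negative: f = −1.41×10⁻⁴ s⁻¹.
Component geostrophic relations (x east, y north):
u_g = −(1/(fρ)) ∂P/∂y,  v_g = (1/(fρ)) ∂P/∂x
u_g = −(−1.6×10⁻³)/(−1.41×10⁻⁴ × 1.06) = −10.7 m/s;  v_g = (2.1×10⁻³)/(−1.41×10⁻⁴ × 1.06) = −14.1 m/s
|V_g| = √(u_g² + v_g²) = 17.7 m/s

18 m/s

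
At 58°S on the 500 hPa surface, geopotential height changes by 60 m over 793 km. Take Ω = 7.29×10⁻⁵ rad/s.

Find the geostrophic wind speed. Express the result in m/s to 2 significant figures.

6.0 m/s

Coriolis parameter at 58°S:
f = 2Ω sin φ = 2 × 7.29×10⁻⁵ × sin 58° = 1.24×10⁻⁴ s⁻¹
Height gradient: |∂Z/∂n| = 60 m / 793000 m = 7.57×10⁻⁵
On a pressure surface, geostrophic balance gives V_g = (g/f)|∂Z/∂n|:
V_g = 9.81 × 7.57×10⁻⁵ / 1.24×10⁻⁴ = 6.00 m/s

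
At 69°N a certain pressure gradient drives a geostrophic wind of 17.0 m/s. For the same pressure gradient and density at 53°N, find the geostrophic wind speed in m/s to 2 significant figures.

With the same pressure gradient and density, V_g ∝ 1/f ∝ 1/sin φ.
V₂ = V₁ · sin φ₁ / sin φ₂ = 17.0 × sin 69° / sin 53°
V₂ = 17.0 × 0.9336/0.7986 = 20 m/s

20 m/s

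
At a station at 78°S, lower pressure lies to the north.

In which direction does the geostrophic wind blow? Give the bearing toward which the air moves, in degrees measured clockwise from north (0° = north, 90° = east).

The pressure-gradient force points toward the north (bearing 000°).
Geostrophic balance: in the Southern Hemisphere the Coriolis force deflects motion to the left, so the geostrophic wind blows 90° to the left of the pressure-gradient force (low pressure on the right).
Rotating 000° by 90° counterclockwise gives 270° — the wind blows toward the west.

270°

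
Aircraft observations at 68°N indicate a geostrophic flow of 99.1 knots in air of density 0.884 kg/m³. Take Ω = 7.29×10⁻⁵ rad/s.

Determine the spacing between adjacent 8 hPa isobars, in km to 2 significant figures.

130 km

Coriolis parameter at 68°N:
f = 2Ω sin φ = 2 × 7.29×10⁻⁵ × sin 68° = 1.35×10⁻⁴ s⁻¹
Wind speed in SI: 99.1 knots = 51.0 m/s
Geostrophic balance rearranged: |∂P/∂n| = f ρ V_g
|∂P/∂n| = 1.35×10⁻⁴ × 0.884 × 51.0 = 6.09×10⁻³ Pa/m
Isobar spacing: Δn = ΔP/|∂P/∂n| = 800 Pa / 6.09×10⁻³ Pa/m = 131311 m ≈ 130 km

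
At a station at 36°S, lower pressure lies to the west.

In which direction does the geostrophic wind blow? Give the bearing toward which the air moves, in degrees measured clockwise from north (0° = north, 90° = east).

The pressure-gradient force points toward the west (bearing 270°).
Geostrophic balance: in the Southern Hemisphere the Coriolis force deflects motion to the left, so the geostrophic wind blows 90° to the left of the pressure-gradient force (low pressure on the right).
Rotating 270° by 90° counterclockwise gives 180° — the wind blows toward the south.

180°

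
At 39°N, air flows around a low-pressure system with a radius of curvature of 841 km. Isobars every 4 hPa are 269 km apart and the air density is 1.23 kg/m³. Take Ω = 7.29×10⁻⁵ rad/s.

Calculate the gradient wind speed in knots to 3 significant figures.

22.3 knots

Coriolis parameter at 39°N:
f = 2Ω sin φ = 2 × 7.29×10⁻⁵ × sin 39° = 9.18×10⁻⁵ s⁻¹
Pressure gradient: |∂P/∂n| = 400 Pa / 269000 m = 1.49×10⁻³ Pa/m
Geostrophic speed: V_g = |∂P/∂n|/(fρ) = 1.49×10⁻³/(9.18×10⁻⁵ × 1.23) = 13.2 m/s
Around a low, centrifugal force acts outward with Coriolis, so pressure-gradient force balances both:
(1/ρ)|∂P/∂n| = fV + V²/R  →  V² + fR·V − fR·V_g = 0
With fR = 9.18×10⁻⁵ × 841×10³ m = 77.2 m/s:
V = [−fR + √((fR)² + 4 fR V_g)]/2 = [−77.2 + √(77.2² + 4×77.2×13.2)]/2 = 11.5 m/s
Subgeostrophic (V < V_g = 13.2 m/s), as expected around a low.
Converting: 11.5 m/s × 1.944 = 22.3 knots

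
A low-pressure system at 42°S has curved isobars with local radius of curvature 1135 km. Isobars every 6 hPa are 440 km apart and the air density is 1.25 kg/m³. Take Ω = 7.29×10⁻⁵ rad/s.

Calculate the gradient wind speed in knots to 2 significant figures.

20 knots

Coriolis parameter at 42°S:
f = 2Ω sin φ = 2 × 7.29×10⁻⁵ × sin 42° = 9.76×10⁻⁵ s⁻¹
Pressure gradient: |∂P/∂n| = 600 Pa / 440000 m = 1.36×10⁻³ Pa/m
Geostrophic speed: V_g = |∂P/∂n|/(fρ) = 1.36×10⁻³/(9.76×10⁻⁵ × 1.25) = 11.2 m/s
Around a low, centrifugal force acts outward with Coriolis, so pressure-gradient force balances both:
(1/ρ)|∂P/∂n| = fV + V²/R  →  V² + fR·V − fR·V_g = 0
With fR = 9.76×10⁻⁵ × 1135×10³ m = 111 m/s:
V = [−fR + √((fR)² + 4 fR V_g)]/2 = [−111 + √(111² + 4×111×11.2)]/2 = 10.2 m/s
Subgeostrophic (V < V_g = 11.2 m/s), as expected around a low.
Converting: 10.2 m/s × 1.944 = 20 knots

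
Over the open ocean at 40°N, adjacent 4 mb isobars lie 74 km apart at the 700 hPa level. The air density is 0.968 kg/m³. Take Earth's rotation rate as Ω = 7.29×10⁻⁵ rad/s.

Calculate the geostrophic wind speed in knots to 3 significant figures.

Coriolis parameter at 40°N:
f = 2Ω sin φ = 2 × 7.29×10⁻⁵ × sin 40° = 9.37×10⁻⁵ s⁻¹
Pressure gradient: |∂P/∂n| = 400 Pa / 74000 m = 5.41×10⁻³ Pa/m
Geostrophic balance (pressure-gradient force = Coriolis force):
V_g = (1/(fρ)) |∂P/∂n| = 5.41×10⁻³ / (9.37×10⁻⁵ × 0.968) = 59.6 m/s
Converting: 59.6 m/s × 1.944 = 116 knots

116 knots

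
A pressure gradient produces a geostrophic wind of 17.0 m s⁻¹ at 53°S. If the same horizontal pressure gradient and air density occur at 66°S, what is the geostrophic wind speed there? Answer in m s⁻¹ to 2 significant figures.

15 m s⁻¹

With the same pressure gradient and density, V_g ∝ 1/f ∝ 1/sin φ.
V₂ = V₁ · sin φ₁ / sin φ₂ = 17.0 × sin 53° / sin 66°
V₂ = 17.0 × 0.7986/0.9135 = 15 m s⁻¹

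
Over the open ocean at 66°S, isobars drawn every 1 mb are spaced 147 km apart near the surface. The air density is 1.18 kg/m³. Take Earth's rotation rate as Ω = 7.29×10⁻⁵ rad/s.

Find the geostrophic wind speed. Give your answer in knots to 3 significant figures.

8.41 knots

Coriolis parameter at 66°S:
f = 2Ω sin φ = 2 × 7.29×10⁻⁵ × sin 66° = 1.33×10⁻⁴ s⁻¹
Pressure gradient: |∂P/∂n| = 100 Pa / 147000 m = 6.80×10⁻⁴ Pa/m
Geostrophic balance (pressure-gradient force = Coriolis force):
V_g = (1/(fρ)) |∂P/∂n| = 6.80×10⁻⁴ / (1.33×10⁻⁴ × 1.18) = 4.33 m/s
Converting: 4.33 m/s × 1.944 = 8.41 knots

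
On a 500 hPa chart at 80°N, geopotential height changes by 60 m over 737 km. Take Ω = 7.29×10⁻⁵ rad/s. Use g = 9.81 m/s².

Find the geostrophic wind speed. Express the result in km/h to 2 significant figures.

Coriolis parameter at 80°N:
f = 2Ω sin φ = 2 × 7.29×10⁻⁵ × sin 80° = 1.44×10⁻⁴ s⁻¹
Height gradient: |∂Z/∂n| = 60 m / 737000 m = 8.14×10⁻⁵
On a pressure surface, geostrophic balance gives V_g = (g/f)|∂Z/∂n|:
V_g = 9.81 × 8.14×10⁻⁵ / 1.44×10⁻⁴ = 5.56 m/s
Converting: 5.56 m/s × 3.6 = 20 km/h

20 km/h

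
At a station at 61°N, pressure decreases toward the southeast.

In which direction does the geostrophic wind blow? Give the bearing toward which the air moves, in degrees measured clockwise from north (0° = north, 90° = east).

225°

The pressure-gradient force points toward the southeast (bearing 135°).
Geostrophic balance: in the Northern Hemisphere the Coriolis force deflects motion to the right, so the geostrophic wind blows 90° to the right of the pressure-gradient force (low pressure on the left).
Rotating 135° by 90° clockwise gives 225° — the wind blows toward the southwest.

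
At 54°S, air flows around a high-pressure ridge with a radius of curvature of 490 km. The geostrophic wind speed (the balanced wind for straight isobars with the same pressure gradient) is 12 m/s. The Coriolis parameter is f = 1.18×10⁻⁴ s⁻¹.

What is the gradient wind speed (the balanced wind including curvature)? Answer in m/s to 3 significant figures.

17.0 m/s

Around a high, pressure-gradient force acts outward with centrifugal, so Coriolis balances both:
fV = (1/ρ)|∂P/∂n| + V²/R  →  V² − fR·V + fR·V_g = 0
With fR = 1.18×10⁻⁴ × 490×10³ m = 57.8 m/s:
V = [fR − √((fR)² − 4 fR V_g)]/2 = [57.8 − √(57.8² − 4×57.8×12)]/2 = 17 m/s
Supergeostrophic (V > V_g = 12 m/s), as expected around a high.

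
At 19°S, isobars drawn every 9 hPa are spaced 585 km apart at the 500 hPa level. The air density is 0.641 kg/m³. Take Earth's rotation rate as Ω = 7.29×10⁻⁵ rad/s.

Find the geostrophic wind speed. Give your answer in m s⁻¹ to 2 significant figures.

Coriolis parameter at 19°S:
f = 2Ω sin φ = 2 × 7.29×10⁻⁵ × sin 19° = 4.75×10⁻⁵ s⁻¹
Pressure gradient: |∂P/∂n| = 900 Pa / 585000 m = 1.54×10⁻³ Pa/m
Geostrophic balance (pressure-gradient force = Coriolis force):
V_g = (1/(fρ)) |∂P/∂n| = 1.54×10⁻³ / (4.75×10⁻⁵ × 0.641) = 50.6 m/s

51 m s⁻¹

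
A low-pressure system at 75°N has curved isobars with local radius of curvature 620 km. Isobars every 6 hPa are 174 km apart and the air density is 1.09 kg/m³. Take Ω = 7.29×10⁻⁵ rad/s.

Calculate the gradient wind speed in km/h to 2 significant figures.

67 km/h

Coriolis parameter at 75°N:
f = 2Ω sin φ = 2 × 7.29×10⁻⁵ × sin 75° = 1.41×10⁻⁴ s⁻¹
Pressure gradient: |∂P/∂n| = 600 Pa / 174000 m = 3.45×10⁻³ Pa/m
Geostrophic speed: V_g = |∂P/∂n|/(fρ) = 3.45×10⁻³/(1.41×10⁻⁴ × 1.09) = 22.5 m/s
Around a low, centrifugal force acts outward with Coriolis, so pressure-gradient force balances both:
(1/ρ)|∂P/∂n| = fV + V²/R  →  V² + fR·V − fR·V_g = 0
With fR = 1.41×10⁻⁴ × 620×10³ m = 87.3 m/s:
V = [−fR + √((fR)² + 4 fR V_g)]/2 = [−87.3 + √(87.3² + 4×87.3×22.5)]/2 = 18.5 m/s
Subgeostrophic (V < V_g = 22.5 m/s), as expected around a low.
Converting: 18.5 m/s × 3.6 = 67 km/h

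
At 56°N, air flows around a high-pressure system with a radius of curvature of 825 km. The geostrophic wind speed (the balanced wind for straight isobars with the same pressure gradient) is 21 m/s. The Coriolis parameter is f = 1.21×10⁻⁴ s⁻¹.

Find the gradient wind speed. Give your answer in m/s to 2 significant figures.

Around a high, pressure-gradient force acts outward with centrifugal, so Coriolis balances both:
fV = (1/ρ)|∂P/∂n| + V²/R  →  V² − fR·V + fR·V_g = 0
With fR = 1.21×10⁻⁴ × 825×10³ m = 99.8 m/s:
V = [fR − √((fR)² − 4 fR V_g)]/2 = [99.8 − √(99.8² − 4×99.8×21)]/2 = 30 m/s
Supergeostrophic (V > V_g = 21 m/s), as expected around a high.

30 m/s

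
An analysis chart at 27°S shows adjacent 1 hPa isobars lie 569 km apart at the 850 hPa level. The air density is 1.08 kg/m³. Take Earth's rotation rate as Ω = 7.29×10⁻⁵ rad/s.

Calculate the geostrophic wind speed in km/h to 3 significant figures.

Coriolis parameter at 27°S:
f = 2Ω sin φ = 2 × 7.29×10⁻⁵ × sin 27° = 6.62×10⁻⁵ s⁻¹
Pressure gradient: |∂P/∂n| = 100 Pa / 569000 m = 1.76×10⁻⁴ Pa/m
Geostrophic balance (pressure-gradient force = Coriolis force):
V_g = (1/(fρ)) |∂P/∂n| = 1.76×10⁻⁴ / (6.62×10⁻⁵ × 1.08) = 2.46 m/s
Converting: 2.46 m/s × 3.6 = 8.85 km/h

8.85 km/h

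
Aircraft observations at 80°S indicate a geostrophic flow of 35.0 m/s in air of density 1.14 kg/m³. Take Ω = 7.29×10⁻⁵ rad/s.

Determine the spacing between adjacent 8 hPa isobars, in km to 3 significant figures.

140 km

Coriolis parameter at 80°S:
f = 2Ω sin φ = 2 × 7.29×10⁻⁵ × sin 80° = 1.44×10⁻⁴ s⁻¹
Geostrophic balance rearranged: |∂P/∂n| = f ρ V_g
|∂P/∂n| = 1.44×10⁻⁴ × 1.14 × 35.0 = 5.73×10⁻³ Pa/m
Isobar spacing: Δn = ΔP/|∂P/∂n| = 800 Pa / 5.73×10⁻³ Pa/m = 139639 m ≈ 140 km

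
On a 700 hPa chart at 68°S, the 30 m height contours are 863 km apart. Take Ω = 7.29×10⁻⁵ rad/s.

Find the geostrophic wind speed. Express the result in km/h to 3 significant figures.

9.08 km/h

Coriolis parameter at 68°S:
f = 2Ω sin φ = 2 × 7.29×10⁻⁵ × sin 68° = 1.35×10⁻⁴ s⁻¹
Height gradient: |∂Z/∂n| = 30 m / 863000 m = 3.48×10⁻⁵
On a pressure surface, geostrophic balance gives V_g = (g/f)|∂Z/∂n|:
V_g = 9.81 × 3.48×10⁻⁵ / 1.35×10⁻⁴ = 2.52 m/s
Converting: 2.52 m/s × 3.6 = 9.08 km/h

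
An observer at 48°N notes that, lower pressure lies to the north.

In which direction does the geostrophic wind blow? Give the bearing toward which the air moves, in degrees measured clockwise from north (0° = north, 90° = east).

The pressure-gradient force points toward the north (bearing 000°).
Geostrophic balance: in the Northern Hemisphere the Coriolis force deflects motion to the right, so the geostrophic wind blows 90° to the right of the pressure-gradient force (low pressure on the left).
Rotating 000° by 90° clockwise gives 090° — the wind blows toward the east.

090°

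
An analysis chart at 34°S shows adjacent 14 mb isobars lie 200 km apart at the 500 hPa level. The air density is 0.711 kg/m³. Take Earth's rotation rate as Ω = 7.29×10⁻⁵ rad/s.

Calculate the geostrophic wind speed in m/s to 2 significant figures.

Coriolis parameter at 34°S:
f = 2Ω sin φ = 2 × 7.29×10⁻⁵ × sin 34° = 8.15×10⁻⁵ s⁻¹
Pressure gradient: |∂P/∂n| = 1400 Pa / 200000 m = 7.00×10⁻³ Pa/m
Geostrophic balance (pressure-gradient force = Coriolis force):
V_g = (1/(fρ)) |∂P/∂n| = 7.00×10⁻³ / (8.15×10⁻⁵ × 0.711) = 121 m/s

120 m/s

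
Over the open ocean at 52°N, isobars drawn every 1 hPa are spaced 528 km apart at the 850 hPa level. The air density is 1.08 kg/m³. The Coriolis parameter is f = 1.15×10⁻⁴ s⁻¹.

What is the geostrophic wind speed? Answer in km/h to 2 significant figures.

5.5 km/h

Pressure gradient: |∂P/∂n| = 100 Pa / 528000 m = 1.89×10⁻⁴ Pa/m
Geostrophic balance (pressure-gradient force = Coriolis force):
V_g = (1/(fρ)) |∂P/∂n| = 1.89×10⁻⁴ / (1.15×10⁻⁴ × 1.08) = 1.52 m/s
Converting: 1.52 m/s × 3.6 = 5.5 km/h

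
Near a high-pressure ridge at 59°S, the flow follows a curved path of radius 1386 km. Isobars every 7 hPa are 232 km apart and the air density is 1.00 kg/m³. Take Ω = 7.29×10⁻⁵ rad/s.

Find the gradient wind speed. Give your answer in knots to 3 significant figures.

56.4 knots

Coriolis parameter at 59°S:
f = 2Ω sin φ = 2 × 7.29×10⁻⁵ × sin 59° = 1.25×10⁻⁴ s⁻¹
Pressure gradient: |∂P/∂n| = 700 Pa / 232000 m = 3.02×10⁻³ Pa/m
Geostrophic speed: V_g = |∂P/∂n|/(fρ) = 3.02×10⁻³/(1.25×10⁻⁴ × 1.00) = 24.1 m/s
Around a high, pressure-gradient force acts outward with centrifugal, so Coriolis balances both:
fV = (1/ρ)|∂P/∂n| + V²/R  →  V² − fR·V + fR·V_g = 0
With fR = 1.25×10⁻⁴ × 1386×10³ m = 173 m/s:
V = [fR − √((fR)² − 4 fR V_g)]/2 = [173 − √(173² − 4×173×24.1)]/2 = 29 m/s
Supergeostrophic (V > V_g = 24.1 m/s), as expected around a high.
Converting: 29 m/s × 1.944 = 56.4 knots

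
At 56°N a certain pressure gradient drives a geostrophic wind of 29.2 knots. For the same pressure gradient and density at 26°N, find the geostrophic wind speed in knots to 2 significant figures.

55 knots

With the same pressure gradient and density, V_g ∝ 1/f ∝ 1/sin φ.
V₂ = V₁ · sin φ₁ / sin φ₂ = 29.2 × sin 56° / sin 26°
V₂ = 29.2 × 0.8290/0.4384 = 55 knots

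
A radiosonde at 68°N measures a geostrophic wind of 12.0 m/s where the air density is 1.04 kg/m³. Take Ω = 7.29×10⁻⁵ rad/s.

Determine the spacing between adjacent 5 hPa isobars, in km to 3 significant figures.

296 km

Coriolis parameter at 68°N:
f = 2Ω sin φ = 2 × 7.29×10⁻⁵ × sin 68° = 1.35×10⁻⁴ s⁻¹
Geostrophic balance rearranged: |∂P/∂n| = f ρ V_g
|∂P/∂n| = 1.35×10⁻⁴ × 1.04 × 12.0 = 1.69×10⁻³ Pa/m
Isobar spacing: Δn = ΔP/|∂P/∂n| = 500 Pa / 1.69×10⁻³ Pa/m = 296368 m ≈ 296 km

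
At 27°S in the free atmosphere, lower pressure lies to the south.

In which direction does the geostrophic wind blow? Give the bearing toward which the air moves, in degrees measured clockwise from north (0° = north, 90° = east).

The pressure-gradient force points toward the south (bearing 180°).
Geostrophic balance: in the Southern Hemisphere the Coriolis force deflects motion to the left, so the geostrophic wind blows 90° to the left of the pressure-gradient force (low pressure on the right).
Rotating 180° by 90° counterclockwise gives 090° — the wind blows toward the east.

090°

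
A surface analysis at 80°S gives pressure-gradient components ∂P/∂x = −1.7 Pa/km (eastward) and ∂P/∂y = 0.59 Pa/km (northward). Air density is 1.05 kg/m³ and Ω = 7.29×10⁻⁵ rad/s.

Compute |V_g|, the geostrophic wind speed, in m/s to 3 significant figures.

11.9 m/s

Coriolis parameter at 80°S:
f = 2Ω sin φ = 2 × 7.29×10⁻⁵ × sin 80° = 1.44×10⁻⁴ s⁻¹
In the Southern Hemisphere f is negative: f = −1.44×10⁻⁴ s⁻¹.
Component geostrophic relations (x east, y north):
u_g = −(1/(fρ)) ∂P/∂y,  v_g = (1/(fρ)) ∂P/∂x
u_g = −(0.59×10⁻³)/(−1.44×10⁻⁴ × 1.05) = 3.91 m/s;  v_g = (−1.7×10⁻³)/(−1.44×10⁻⁴ × 1.05) = 11.3 m/s
|V_g| = √(u_g² + v_g²) = 11.9 m/s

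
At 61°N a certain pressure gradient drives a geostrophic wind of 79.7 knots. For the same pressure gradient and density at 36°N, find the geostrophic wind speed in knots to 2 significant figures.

120 knots

With the same pressure gradient and density, V_g ∝ 1/f ∝ 1/sin φ.
V₂ = V₁ · sin φ₁ / sin φ₂ = 79.7 × sin 61° / sin 36°
V₂ = 79.7 × 0.8746/0.5878 = 120 knots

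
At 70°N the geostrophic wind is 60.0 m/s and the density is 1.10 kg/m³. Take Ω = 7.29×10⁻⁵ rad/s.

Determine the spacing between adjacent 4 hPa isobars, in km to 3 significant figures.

44.2 km

Coriolis parameter at 70°N:
f = 2Ω sin φ = 2 × 7.29×10⁻⁵ × sin 70° = 1.37×10⁻⁴ s⁻¹
Geostrophic balance rearranged: |∂P/∂n| = f ρ V_g
|∂P/∂n| = 1.37×10⁻⁴ × 1.10 × 60.0 = 9.04×10⁻³ Pa/m
Isobar spacing: Δn = ΔP/|∂P/∂n| = 400 Pa / 9.04×10⁻³ Pa/m = 44236 m ≈ 44.2 km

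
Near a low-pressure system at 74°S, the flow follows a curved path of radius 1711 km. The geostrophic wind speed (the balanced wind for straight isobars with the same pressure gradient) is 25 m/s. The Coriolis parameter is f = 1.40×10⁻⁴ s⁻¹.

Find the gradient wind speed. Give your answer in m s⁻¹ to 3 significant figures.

22.8 m s⁻¹

Around a low, centrifugal force acts outward with Coriolis, so pressure-gradient force balances both:
(1/ρ)|∂P/∂n| = fV + V²/R  →  V² + fR·V − fR·V_g = 0
With fR = 1.40×10⁻⁴ × 1711×10³ m = 240 m/s:
V = [−fR + √((fR)² + 4 fR V_g)]/2 = [−240 + √(240² + 4×240×25)]/2 = 22.8 m/s
Subgeostrophic (V < V_g = 25 m/s), as expected around a low.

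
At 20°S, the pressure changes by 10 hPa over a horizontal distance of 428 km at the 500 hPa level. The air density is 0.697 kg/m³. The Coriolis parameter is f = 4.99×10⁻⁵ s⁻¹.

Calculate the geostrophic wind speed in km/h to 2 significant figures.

240 km/h

Pressure gradient: |∂P/∂n| = 1000 Pa / 428000 m = 2.34×10⁻³ Pa/m
Geostrophic balance (pressure-gradient force = Coriolis force):
V_g = (1/(fρ)) |∂P/∂n| = 2.34×10⁻³ / (4.99×10⁻⁵ × 0.697) = 67.2 m/s
Converting: 67.2 m/s × 3.6 = 240 km/h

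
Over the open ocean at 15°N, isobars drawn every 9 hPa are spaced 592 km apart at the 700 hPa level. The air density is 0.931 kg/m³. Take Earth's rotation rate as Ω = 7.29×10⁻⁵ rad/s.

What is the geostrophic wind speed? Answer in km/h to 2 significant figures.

Coriolis parameter at 15°N:
f = 2Ω sin φ = 2 × 7.29×10⁻⁵ × sin 15° = 3.77×10⁻⁵ s⁻¹
Pressure gradient: |∂P/∂n| = 900 Pa / 592000 m = 1.52×10⁻³ Pa/m
Geostrophic balance (pressure-gradient force = Coriolis force):
V_g = (1/(fρ)) |∂P/∂n| = 1.52×10⁻³ / (3.77×10⁻⁵ × 0.931) = 43.3 m/s
Converting: 43.3 m/s × 3.6 = 160 km/h

160 km/h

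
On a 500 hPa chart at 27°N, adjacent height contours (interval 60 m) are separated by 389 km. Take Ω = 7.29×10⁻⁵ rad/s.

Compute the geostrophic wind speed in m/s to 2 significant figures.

23 m/s

Coriolis parameter at 27°N:
f = 2Ω sin φ = 2 × 7.29×10⁻⁵ × sin 27° = 6.62×10⁻⁵ s⁻¹
Height gradient: |∂Z/∂n| = 60 m / 389000 m = 1.54×10⁻⁴
On a pressure surface, geostrophic balance gives V_g = (g/f)|∂Z/∂n|:
V_g = 9.81 × 1.54×10⁻⁴ / 6.62×10⁻⁵ = 22.9 m/s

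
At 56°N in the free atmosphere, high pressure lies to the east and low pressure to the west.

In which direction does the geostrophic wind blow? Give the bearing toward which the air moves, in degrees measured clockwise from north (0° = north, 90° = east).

The pressure-gradient force points toward the west (bearing 270°).
Geostrophic balance: in the Northern Hemisphere the Coriolis force deflects motion to the right, so the geostrophic wind blows 90° to the right of the pressure-gradient force (low pressure on the left).
Rotating 270° by 90° clockwise gives 000° — the wind blows toward the north.

000°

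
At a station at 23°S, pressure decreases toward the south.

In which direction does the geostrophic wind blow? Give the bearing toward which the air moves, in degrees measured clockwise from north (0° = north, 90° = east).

090°

The pressure-gradient force points toward the south (bearing 180°).
Geostrophic balance: in the Southern Hemisphere the Coriolis force deflects motion to the left, so the geostrophic wind blows 90° to the left of the pressure-gradient force (low pressure on the right).
Rotating 180° by 90° counterclockwise gives 090° — the wind blows toward the east.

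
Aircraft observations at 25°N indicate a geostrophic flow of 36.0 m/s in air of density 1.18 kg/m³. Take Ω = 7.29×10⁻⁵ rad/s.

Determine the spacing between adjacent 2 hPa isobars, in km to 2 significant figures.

Coriolis parameter at 25°N:
f = 2Ω sin φ = 2 × 7.29×10⁻⁵ × sin 25° = 6.16×10⁻⁵ s⁻¹
Geostrophic balance rearranged: |∂P/∂n| = f ρ V_g
|∂P/∂n| = 6.16×10⁻⁵ × 1.18 × 36.0 = 2.62×10⁻³ Pa/m
Isobar spacing: Δn = ΔP/|∂P/∂n| = 200 Pa / 2.62×10⁻³ Pa/m = 76408 m ≈ 76 km

76 km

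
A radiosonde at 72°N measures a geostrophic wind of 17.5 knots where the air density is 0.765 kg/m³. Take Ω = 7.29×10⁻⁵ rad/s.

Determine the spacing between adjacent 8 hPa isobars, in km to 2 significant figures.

Coriolis parameter at 72°N:
f = 2Ω sin φ = 2 × 7.29×10⁻⁵ × sin 72° = 1.39×10⁻⁴ s⁻¹
Wind speed in SI: 17.5 knots = 9.00 m/s
Geostrophic balance rearranged: |∂P/∂n| = f ρ V_g
|∂P/∂n| = 1.39×10⁻⁴ × 0.765 × 9.00 = 9.55×10⁻⁴ Pa/m
Isobar spacing: Δn = ΔP/|∂P/∂n| = 800 Pa / 9.55×10⁻⁴ Pa/m = 837700 m ≈ 840 km

840 km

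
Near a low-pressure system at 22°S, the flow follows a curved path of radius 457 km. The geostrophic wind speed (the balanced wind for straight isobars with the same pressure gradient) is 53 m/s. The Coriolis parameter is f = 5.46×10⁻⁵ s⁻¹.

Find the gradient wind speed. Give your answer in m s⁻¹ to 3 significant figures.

26.0 m s⁻¹

Around a low, centrifugal force acts outward with Coriolis, so pressure-gradient force balances both:
(1/ρ)|∂P/∂n| = fV + V²/R  →  V² + fR·V − fR·V_g = 0
With fR = 5.46×10⁻⁵ × 457×10³ m = 25.0 m/s:
V = [−fR + √((fR)² + 4 fR V_g)]/2 = [−25.0 + √(25.0² + 4×25.0×53)]/2 = 26 m/s
Subgeostrophic (V < V_g = 53 m/s), as expected around a low.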